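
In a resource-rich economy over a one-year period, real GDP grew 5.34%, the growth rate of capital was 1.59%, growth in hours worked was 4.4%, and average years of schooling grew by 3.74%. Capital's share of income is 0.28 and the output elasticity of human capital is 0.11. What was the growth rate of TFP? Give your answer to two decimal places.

TFP grew 1.80%.

Labor's share = 1 − 0.28 − 0.11 = 0.61.
Capital: 0.28 × 1.59 = 0.4452 pp.
Average years of schooling: 0.11 × 3.74 = 0.4114 pp.
Hours worked: 0.61 × 4.4 = 2.684 pp.
TFP growth = 5.34 − 3.5406 = 1.7994%.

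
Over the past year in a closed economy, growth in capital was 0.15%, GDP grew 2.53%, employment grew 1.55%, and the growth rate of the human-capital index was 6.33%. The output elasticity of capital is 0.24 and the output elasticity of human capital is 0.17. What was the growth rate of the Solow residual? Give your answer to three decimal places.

Labor's share = 1 − 0.24 − 0.17 = 0.59.
Capital: 0.24 × 0.15 = 0.036 pp.
The human-capital index: 0.17 × 6.33 = 1.0761 pp.
Employment: 0.59 × 1.55 = 0.9145 pp.
TFP growth = 2.53 − 2.0266 = 0.5034%.

0.503%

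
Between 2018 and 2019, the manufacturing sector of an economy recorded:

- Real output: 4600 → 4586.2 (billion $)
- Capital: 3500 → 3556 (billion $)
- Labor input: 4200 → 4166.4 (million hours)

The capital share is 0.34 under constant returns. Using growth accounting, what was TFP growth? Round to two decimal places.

-0.32%

Real output growth = (4586.2 − 4600) / 4600 = -0.3%.
Capital growth = (3556 − 3500) / 3500 = 1.6%.
Labor input growth = (4166.4 − 4200) / 4200 = -0.8%.
Labor's share = 1 − 0.34 = 0.66.
Capital: 0.34 × 1.6 = 0.544 pp.
Labor input: 0.66 × (-0.8) = -0.528 pp.
TFP growth = -0.3 − 0.016 = -0.316%.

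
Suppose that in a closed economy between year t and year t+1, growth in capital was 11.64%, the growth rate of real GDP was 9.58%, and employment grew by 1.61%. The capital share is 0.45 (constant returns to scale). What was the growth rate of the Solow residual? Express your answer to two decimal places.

Labor's share = 1 − 0.45 = 0.55.
Capital: 0.45 × 11.64 = 5.238 pp.
Employment: 0.55 × 1.61 = 0.8855 pp.
TFP growth = 9.58 − 6.1235 = 3.4565%.

3.46%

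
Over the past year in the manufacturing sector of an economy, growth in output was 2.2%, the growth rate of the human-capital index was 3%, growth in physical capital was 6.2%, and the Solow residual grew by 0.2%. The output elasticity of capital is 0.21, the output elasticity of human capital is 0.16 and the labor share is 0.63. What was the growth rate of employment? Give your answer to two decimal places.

Employment grew 0.35%.

Labor's share = 1 − 0.21 − 0.16 = 0.63.
gY = gA + 0.21×6.2 + 0.16×3 + 0.63×g.
0.63×g = 2.2 − 0.2 − 1.782 = 0.218.
g = 0.218 / 0.63 = 0.346%.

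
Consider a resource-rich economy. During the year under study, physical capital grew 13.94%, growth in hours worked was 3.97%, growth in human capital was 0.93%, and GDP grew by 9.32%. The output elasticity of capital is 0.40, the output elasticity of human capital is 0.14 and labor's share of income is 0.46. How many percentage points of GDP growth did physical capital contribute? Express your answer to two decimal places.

5.58

Contribution = share × growth = 0.4 × 13.94 = 5.576 pp.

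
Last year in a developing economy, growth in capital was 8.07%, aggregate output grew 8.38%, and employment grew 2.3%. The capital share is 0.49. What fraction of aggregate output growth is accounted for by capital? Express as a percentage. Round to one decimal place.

Capital accounted for 47.2% of growth.

Capital contributed 0.49 × 8.07 = 3.9543 pp.
Share of growth = 3.9543 / 8.38 × 100 = 47.187%.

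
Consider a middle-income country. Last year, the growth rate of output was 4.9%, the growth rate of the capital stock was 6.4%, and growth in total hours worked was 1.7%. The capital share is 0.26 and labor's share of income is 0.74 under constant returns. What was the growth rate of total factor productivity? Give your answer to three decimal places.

Labor's share = 1 − 0.26 = 0.74.
The capital stock: 0.26 × 6.4 = 1.664 pp.
Total hours worked: 0.74 × 1.7 = 1.258 pp.
TFP growth = 4.9 − 2.922 = 1.978%.

1.978%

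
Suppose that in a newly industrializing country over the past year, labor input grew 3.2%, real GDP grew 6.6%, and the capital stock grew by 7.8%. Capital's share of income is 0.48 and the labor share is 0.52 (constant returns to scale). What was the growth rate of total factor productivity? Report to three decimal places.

Labor's share = 1 − 0.48 = 0.52.
The capital stock: 0.48 × 7.8 = 3.744 pp.
Labor input: 0.52 × 3.2 = 1.664 pp.
TFP growth = 6.6 − 5.408 = 1.192%.

Total factor productivity growth was 1.192%.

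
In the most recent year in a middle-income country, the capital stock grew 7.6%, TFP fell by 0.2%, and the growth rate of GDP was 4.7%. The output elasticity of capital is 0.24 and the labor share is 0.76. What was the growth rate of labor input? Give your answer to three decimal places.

Labor input growth was 4.047%.

Labor's share = 1 − 0.24 = 0.76.
gY = gA + 0.24×7.6 + 0.76×g.
0.76×g = 4.7 + 0.2 − 1.824 = 3.076.
g = 3.076 / 0.76 = 4.04737%.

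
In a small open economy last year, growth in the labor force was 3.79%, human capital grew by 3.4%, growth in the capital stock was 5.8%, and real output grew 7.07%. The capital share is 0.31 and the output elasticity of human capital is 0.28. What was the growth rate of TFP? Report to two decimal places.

2.77%

Labor's share = 1 − 0.31 − 0.28 = 0.41.
The capital stock: 0.31 × 5.8 = 1.798 pp.
Human capital: 0.28 × 3.4 = 0.952 pp.
The labor force: 0.41 × 3.79 = 1.5539 pp.
TFP growth = 7.07 − 4.3039 = 2.7661%.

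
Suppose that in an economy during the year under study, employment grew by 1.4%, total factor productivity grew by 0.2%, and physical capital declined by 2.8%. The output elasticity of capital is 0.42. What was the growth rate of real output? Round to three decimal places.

-0.164%

Labor's share = 1 − 0.42 = 0.58.
Physical capital: 0.42 × (-2.8) = -1.176 pp.
Employment: 0.58 × 1.4 = 0.812 pp.
Output growth = 0.2 + (-0.364) = -0.164%.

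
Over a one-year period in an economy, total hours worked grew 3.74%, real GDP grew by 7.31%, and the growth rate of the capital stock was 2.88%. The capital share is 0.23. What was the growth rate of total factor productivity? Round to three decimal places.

Labor's share = 1 − 0.23 = 0.77.
The capital stock: 0.23 × 2.88 = 0.6624 pp.
Total hours worked: 0.77 × 3.74 = 2.8798 pp.
TFP growth = 7.31 − 3.5422 = 3.7678%.

Total factor productivity grew 3.768%.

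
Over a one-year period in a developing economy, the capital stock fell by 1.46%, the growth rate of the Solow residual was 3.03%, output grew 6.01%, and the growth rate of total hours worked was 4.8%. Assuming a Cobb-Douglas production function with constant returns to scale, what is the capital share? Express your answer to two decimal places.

gY = gA + α·gK + (1−α)·gL, so gY − gA − gL = α(gK − gL).
6.01 − 3.03 − 4.8 = α × (-1.46 − 4.8).
-1.82 = -6.26 α, so α = 0.2907.

0.29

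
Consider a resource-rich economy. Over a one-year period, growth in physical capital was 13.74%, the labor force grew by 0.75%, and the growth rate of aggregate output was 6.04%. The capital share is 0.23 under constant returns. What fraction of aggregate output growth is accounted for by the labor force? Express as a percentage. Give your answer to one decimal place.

The labor force accounted for 9.6% of growth.

Labor's share = 1 − 0.23 = 0.77.
The labor force contributed 0.77 × 0.75 = 0.5775 pp.
Share of growth = 0.5775 / 6.04 × 100 = 9.561%.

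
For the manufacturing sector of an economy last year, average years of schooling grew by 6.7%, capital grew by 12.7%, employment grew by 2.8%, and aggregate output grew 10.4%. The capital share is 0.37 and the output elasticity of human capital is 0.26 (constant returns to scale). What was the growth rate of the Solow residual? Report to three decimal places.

2.923%

Labor's share = 1 − 0.37 − 0.26 = 0.37.
Capital: 0.37 × 12.7 = 4.699 pp.
Average years of schooling: 0.26 × 6.7 = 1.742 pp.
Employment: 0.37 × 2.8 = 1.036 pp.
TFP growth = 10.4 − 7.477 = 2.923%.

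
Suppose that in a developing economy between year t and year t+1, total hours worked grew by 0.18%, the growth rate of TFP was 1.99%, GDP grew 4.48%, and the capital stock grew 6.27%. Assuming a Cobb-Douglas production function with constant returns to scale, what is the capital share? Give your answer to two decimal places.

gY = gA + α·gK + (1−α)·gL, so gY − gA − gL = α(gK − gL).
4.48 − 1.99 − 0.18 = α × (6.27 − 0.18).
2.31 = 6.09 α, so α = 0.3793.

The capital share is 0.38.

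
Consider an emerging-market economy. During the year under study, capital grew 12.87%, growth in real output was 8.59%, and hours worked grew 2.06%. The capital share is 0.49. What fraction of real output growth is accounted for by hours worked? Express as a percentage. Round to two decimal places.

12.23%

Labor's share = 1 − 0.49 = 0.51.
Hours worked contributed 0.51 × 2.06 = 1.0506 pp.
Share of growth = 1.0506 / 8.59 × 100 = 12.2305%.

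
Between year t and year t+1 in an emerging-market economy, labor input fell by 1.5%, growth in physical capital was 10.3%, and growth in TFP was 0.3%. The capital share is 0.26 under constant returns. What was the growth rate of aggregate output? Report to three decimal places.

Labor's share = 1 − 0.26 = 0.74.
Physical capital: 0.26 × 10.3 = 2.678 pp.
Labor input: 0.74 × (-1.5) = -1.11 pp.
Output growth = 0.3 + 1.568 = 1.868%.

Aggregate output growth was 1.868%.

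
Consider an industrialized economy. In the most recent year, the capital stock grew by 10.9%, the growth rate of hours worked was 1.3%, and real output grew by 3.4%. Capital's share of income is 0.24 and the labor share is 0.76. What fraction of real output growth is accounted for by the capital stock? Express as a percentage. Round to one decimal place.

The capital stock contributed 0.24 × 10.9 = 2.616 pp.
Share of growth = 2.616 / 3.4 × 100 = 76.941%.

The capital stock accounted for 76.9% of growth.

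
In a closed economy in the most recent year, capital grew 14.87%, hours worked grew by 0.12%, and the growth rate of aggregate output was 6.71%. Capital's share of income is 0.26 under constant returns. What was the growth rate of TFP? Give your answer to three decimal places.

Labor's share = 1 − 0.26 = 0.74.
Capital: 0.26 × 14.87 = 3.8662 pp.
Hours worked: 0.74 × 0.12 = 0.0888 pp.
TFP growth = 6.71 − 3.955 = 2.755%.

TFP growth was 2.755%.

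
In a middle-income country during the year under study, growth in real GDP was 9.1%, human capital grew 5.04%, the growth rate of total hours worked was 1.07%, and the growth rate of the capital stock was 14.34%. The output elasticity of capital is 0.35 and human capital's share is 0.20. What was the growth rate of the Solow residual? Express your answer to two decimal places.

Labor's share = 1 − 0.35 − 0.2 = 0.45.
The capital stock: 0.35 × 14.34 = 5.019 pp.
Human capital: 0.2 × 5.04 = 1.008 pp.
Total hours worked: 0.45 × 1.07 = 0.4815 pp.
TFP growth = 9.1 − 6.5085 = 2.5915%.

2.59%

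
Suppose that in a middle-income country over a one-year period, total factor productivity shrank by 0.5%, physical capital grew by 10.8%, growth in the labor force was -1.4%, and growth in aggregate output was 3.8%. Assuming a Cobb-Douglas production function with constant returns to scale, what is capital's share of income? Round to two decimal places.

gY = gA + α·gK + (1−α)·gL, so gY − gA − gL = α(gK − gL).
3.8 + 0.5 + 1.4 = α × (10.8 − (-1.4)).
5.7 = 12.2 α, so α = 0.4672.

0.47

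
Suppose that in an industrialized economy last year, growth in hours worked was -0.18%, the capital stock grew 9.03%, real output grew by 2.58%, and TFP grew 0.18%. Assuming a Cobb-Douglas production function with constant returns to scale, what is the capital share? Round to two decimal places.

gY = gA + α·gK + (1−α)·gL, so gY − gA − gL = α(gK − gL).
2.58 − 0.18 + 0.18 = α × (9.03 − (-0.18)).
2.58 = 9.21 α, so α = 0.2801.

The capital share is 0.28.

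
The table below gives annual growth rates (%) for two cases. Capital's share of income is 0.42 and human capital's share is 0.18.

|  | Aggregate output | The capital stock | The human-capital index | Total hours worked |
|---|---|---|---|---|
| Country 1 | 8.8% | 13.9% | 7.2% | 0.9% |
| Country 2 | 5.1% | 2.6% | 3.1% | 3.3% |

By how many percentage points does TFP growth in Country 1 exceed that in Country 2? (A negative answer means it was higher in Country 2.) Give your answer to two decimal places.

Labor's share = 1 − 0.42 − 0.18 = 0.4.
Country 1: TFP = 8.8 − 5.838 − 1.296 − 0.36 = 1.306%.
Country 2: TFP = 5.1 − 1.092 − 0.558 − 1.32 = 2.13%.
Difference = 1.306 − (2.13) = -0.824 pp.

-0.82 percentage points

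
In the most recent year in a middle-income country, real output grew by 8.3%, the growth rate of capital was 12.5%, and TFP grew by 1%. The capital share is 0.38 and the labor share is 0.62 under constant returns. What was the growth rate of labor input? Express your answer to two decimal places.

Labor's share = 1 − 0.38 = 0.62.
gY = gA + 0.38×12.5 + 0.62×g.
0.62×g = 8.3 − 1 − 4.75 = 2.55.
g = 2.55 / 0.62 = 4.1129%.

4.11%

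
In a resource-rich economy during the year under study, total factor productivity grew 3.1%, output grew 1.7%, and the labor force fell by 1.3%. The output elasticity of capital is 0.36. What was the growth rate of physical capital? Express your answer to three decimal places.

Labor's share = 1 − 0.36 = 0.64.
gY = gA + 0.64×(-1.3) + 0.36×g.
0.36×g = 1.7 − 3.1 + 0.832 = -0.568.
g = -0.568 / 0.36 = -1.57778%.

-1.578%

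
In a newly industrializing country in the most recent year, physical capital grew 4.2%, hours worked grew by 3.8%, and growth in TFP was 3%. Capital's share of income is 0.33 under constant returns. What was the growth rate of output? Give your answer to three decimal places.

Output growth was 6.932%.

Labor's share = 1 − 0.33 = 0.67.
Physical capital: 0.33 × 4.2 = 1.386 pp.
Hours worked: 0.67 × 3.8 = 2.546 pp.
Output growth = 3 + 3.932 = 6.932%.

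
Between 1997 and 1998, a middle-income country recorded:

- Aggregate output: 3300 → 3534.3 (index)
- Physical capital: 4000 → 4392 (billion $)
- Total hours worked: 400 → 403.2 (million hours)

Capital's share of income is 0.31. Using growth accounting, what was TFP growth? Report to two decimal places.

3.51%

Aggregate output growth = (3534.3 − 3300) / 3300 = 7.1%.
Physical capital growth = (4392 − 4000) / 4000 = 9.8%.
Total hours worked growth = (403.2 − 400) / 400 = 0.8%.
Labor's share = 1 − 0.31 = 0.69.
Physical capital: 0.31 × 9.8 = 3.038 pp.
Total hours worked: 0.69 × 0.8 = 0.552 pp.
TFP growth = 7.1 − 3.59 = 3.51%.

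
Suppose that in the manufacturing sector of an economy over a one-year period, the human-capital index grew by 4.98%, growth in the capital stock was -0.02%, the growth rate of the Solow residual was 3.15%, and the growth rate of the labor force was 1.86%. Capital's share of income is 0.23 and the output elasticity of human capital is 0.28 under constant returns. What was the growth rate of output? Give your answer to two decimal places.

Labor's share = 1 − 0.23 − 0.28 = 0.49.
The capital stock: 0.23 × (-0.02) = -0.0046 pp.
The human-capital index: 0.28 × 4.98 = 1.3944 pp.
The labor force: 0.49 × 1.86 = 0.9114 pp.
Output growth = 3.15 + 2.3012 = 5.4512%.

Output grew 5.45%.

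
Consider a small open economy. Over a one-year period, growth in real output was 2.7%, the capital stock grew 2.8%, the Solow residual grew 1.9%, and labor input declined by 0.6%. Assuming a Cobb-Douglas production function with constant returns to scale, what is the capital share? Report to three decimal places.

gY = gA + α·gK + (1−α)·gL, so gY − gA − gL = α(gK − gL).
2.7 − 1.9 + 0.6 = α × (2.8 − (-0.6)).
1.4 = 3.4 α, so α = 0.41176.

The capital share is 0.412.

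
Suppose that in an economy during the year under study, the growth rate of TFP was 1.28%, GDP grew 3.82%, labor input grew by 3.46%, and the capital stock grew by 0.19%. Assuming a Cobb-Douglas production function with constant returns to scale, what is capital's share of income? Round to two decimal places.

gY = gA + α·gK + (1−α)·gL, so gY − gA − gL = α(gK − gL).
3.82 − 1.28 − 3.46 = α × (0.19 − 3.46).
-0.92 = -3.27 α, so α = 0.2813.

0.28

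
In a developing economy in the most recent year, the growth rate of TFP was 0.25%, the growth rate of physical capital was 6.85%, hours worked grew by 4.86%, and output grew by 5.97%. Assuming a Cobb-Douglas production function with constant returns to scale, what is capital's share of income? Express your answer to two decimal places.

Capital's share of income is 0.43.

gY = gA + α·gK + (1−α)·gL, so gY − gA − gL = α(gK − gL).
5.97 − 0.25 − 4.86 = α × (6.85 − 4.86).
0.86 = 1.99 α, so α = 0.4322.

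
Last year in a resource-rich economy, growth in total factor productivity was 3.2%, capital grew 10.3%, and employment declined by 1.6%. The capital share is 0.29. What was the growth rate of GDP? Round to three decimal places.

GDP grew 5.051%.

Labor's share = 1 − 0.29 = 0.71.
Capital: 0.29 × 10.3 = 2.987 pp.
Employment: 0.71 × (-1.6) = -1.136 pp.
Output growth = 3.2 + 1.851 = 5.051%.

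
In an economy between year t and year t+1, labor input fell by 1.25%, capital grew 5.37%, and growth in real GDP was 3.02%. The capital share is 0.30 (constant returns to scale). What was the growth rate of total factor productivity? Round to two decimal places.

Total factor productivity growth was 2.28%.

Labor's share = 1 − 0.3 = 0.7.
Capital: 0.3 × 5.37 = 1.611 pp.
Labor input: 0.7 × (-1.25) = -0.875 pp.
TFP growth = 3.02 − 0.736 = 2.284%.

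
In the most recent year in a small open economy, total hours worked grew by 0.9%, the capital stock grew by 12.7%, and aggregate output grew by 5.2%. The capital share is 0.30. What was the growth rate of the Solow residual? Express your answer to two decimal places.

Labor's share = 1 − 0.3 = 0.7.
The capital stock: 0.3 × 12.7 = 3.81 pp.
Total hours worked: 0.7 × 0.9 = 0.63 pp.
TFP growth = 5.2 − 4.44 = 0.76%.

0.76%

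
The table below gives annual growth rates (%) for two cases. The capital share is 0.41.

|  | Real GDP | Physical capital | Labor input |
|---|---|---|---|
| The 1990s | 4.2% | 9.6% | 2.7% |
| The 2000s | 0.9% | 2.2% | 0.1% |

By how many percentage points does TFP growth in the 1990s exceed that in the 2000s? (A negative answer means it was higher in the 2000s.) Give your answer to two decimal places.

Labor's share = 1 − 0.41 = 0.59.
The 1990s: TFP = 4.2 − 3.936 − 1.593 = -1.329%.
The 2000s: TFP = 0.9 − 0.902 − 0.059 = -0.061%.
Difference = -1.329 − (-0.061) = -1.268 pp.

-1.27 percentage points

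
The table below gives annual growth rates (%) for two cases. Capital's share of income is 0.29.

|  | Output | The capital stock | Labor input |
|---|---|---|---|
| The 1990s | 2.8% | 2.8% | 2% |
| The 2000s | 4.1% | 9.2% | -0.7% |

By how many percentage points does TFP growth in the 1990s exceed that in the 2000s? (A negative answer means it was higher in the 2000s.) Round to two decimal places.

-1.36 percentage points

Labor's share = 1 − 0.29 = 0.71.
The 1990s: TFP = 2.8 − 0.812 − 1.42 = 0.568%.
The 2000s: TFP = 4.1 − 2.668 + 0.497 = 1.929%.
Difference = 0.568 − (1.929) = -1.361 pp.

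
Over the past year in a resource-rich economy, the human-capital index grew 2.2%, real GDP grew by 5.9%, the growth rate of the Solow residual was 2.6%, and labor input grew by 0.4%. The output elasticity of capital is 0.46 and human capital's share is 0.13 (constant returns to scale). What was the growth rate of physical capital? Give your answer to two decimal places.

6.20%

Labor's share = 1 − 0.46 − 0.13 = 0.41.
gY = gA + 0.13×2.2 + 0.41×0.4 + 0.46×g.
0.46×g = 5.9 − 2.6 − 0.45 = 2.85.
g = 2.85 / 0.46 = 6.1957%.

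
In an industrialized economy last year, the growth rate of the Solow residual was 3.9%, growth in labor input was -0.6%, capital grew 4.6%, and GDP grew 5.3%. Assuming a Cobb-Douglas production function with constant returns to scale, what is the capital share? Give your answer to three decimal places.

0.385

gY = gA + α·gK + (1−α)·gL, so gY − gA − gL = α(gK − gL).
5.3 − 3.9 + 0.6 = α × (4.6 − (-0.6)).
2 = 5.2 α, so α = 0.38462.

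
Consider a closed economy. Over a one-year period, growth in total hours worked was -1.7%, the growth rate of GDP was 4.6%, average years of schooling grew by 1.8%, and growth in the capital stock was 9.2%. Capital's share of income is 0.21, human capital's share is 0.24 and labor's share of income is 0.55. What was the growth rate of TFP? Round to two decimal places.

Labor's share = 1 − 0.21 − 0.24 = 0.55.
The capital stock: 0.21 × 9.2 = 1.932 pp.
Average years of schooling: 0.24 × 1.8 = 0.432 pp.
Total hours worked: 0.55 × (-1.7) = -0.935 pp.
TFP growth = 4.6 − 1.429 = 3.171%.

TFP growth was 3.17%.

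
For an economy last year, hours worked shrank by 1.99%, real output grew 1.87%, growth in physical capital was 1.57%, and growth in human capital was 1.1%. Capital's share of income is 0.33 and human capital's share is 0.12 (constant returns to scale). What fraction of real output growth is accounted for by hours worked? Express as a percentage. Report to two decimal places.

Labor's share = 1 − 0.33 − 0.12 = 0.55.
Hours worked contributed 0.55 × (-1.99) = -1.0945 pp.
Share of growth = -1.0945 / 1.87 × 100 = -58.5294%.

-58.53%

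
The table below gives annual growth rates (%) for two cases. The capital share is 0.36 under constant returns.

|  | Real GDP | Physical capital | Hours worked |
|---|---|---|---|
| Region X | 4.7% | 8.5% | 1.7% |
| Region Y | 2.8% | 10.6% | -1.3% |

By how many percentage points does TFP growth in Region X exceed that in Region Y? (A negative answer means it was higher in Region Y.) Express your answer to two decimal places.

0.74 percentage points

Labor's share = 1 − 0.36 = 0.64.
Region X: TFP = 4.7 − 3.06 − 1.088 = 0.552%.
Region Y: TFP = 2.8 − 3.816 + 0.832 = -0.184%.
Difference = 0.552 − (-0.184) = 0.736 pp.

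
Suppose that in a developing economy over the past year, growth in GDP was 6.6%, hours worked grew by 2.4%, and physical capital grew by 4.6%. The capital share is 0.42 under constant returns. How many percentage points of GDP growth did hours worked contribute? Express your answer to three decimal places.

1.392 percentage points

Labor's share = 1 − 0.42 = 0.58.
Contribution = share × growth = 0.58 × 2.4 = 1.392 pp.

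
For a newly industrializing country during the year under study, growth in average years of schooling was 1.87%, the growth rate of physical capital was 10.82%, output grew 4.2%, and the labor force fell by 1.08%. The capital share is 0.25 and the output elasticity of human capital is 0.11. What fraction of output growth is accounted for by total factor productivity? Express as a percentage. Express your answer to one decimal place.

Labor's share = 1 − 0.25 − 0.11 = 0.64.
Physical capital: 0.25 × 10.82 = 2.705 pp.
Average years of schooling: 0.11 × 1.87 = 0.2057 pp.
The labor force: 0.64 × (-1.08) = -0.6912 pp.
TFP growth = 4.2 − 2.2195 = 1.9805%.
TFP share of growth = 1.9805 / 4.2 × 100 = 47.155%.

47.2%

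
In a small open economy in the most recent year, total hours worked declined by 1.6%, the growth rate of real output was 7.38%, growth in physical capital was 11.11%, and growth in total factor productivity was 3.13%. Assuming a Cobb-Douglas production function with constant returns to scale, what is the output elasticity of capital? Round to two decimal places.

gY = gA + α·gK + (1−α)·gL, so gY − gA − gL = α(gK − gL).
7.38 − 3.13 + 1.6 = α × (11.11 − (-1.6)).
5.85 = 12.71 α, so α = 0.4603.

0.46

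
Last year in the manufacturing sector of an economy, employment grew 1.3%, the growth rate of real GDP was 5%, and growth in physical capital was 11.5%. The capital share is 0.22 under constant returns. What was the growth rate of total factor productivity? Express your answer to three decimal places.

Labor's share = 1 − 0.22 = 0.78.
Physical capital: 0.22 × 11.5 = 2.53 pp.
Employment: 0.78 × 1.3 = 1.014 pp.
TFP growth = 5 − 3.544 = 1.456%.

Total factor productivity growth was 1.456%.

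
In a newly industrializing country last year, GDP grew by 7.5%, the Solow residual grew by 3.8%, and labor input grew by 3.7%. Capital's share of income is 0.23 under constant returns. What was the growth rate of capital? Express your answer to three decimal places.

Labor's share = 1 − 0.23 = 0.77.
gY = gA + 0.77×3.7 + 0.23×g.
0.23×g = 7.5 − 3.8 − 2.849 = 0.851.
g = 0.851 / 0.23 = 3.7%.

3.700%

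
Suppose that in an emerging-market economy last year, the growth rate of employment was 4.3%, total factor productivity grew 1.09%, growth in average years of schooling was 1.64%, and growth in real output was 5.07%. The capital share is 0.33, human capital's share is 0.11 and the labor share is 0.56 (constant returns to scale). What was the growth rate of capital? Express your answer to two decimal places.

4.22%

Labor's share = 1 − 0.33 − 0.11 = 0.56.
gY = gA + 0.11×1.64 + 0.56×4.3 + 0.33×g.
0.33×g = 5.07 − 1.09 − 2.5884 = 1.3916.
g = 1.3916 / 0.33 = 4.217%.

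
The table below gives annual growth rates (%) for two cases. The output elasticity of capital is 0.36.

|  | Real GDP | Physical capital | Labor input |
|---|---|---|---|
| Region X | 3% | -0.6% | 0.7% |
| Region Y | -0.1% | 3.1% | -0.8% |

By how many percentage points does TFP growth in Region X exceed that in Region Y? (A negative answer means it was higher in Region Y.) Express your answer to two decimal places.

Labor's share = 1 − 0.36 = 0.64.
Region X: TFP = 3 + 0.216 − 0.448 = 2.768%.
Region Y: TFP = -0.1 − 1.116 + 0.512 = -0.704%.
Difference = 2.768 − (-0.704) = 3.472 pp.

3.47 percentage points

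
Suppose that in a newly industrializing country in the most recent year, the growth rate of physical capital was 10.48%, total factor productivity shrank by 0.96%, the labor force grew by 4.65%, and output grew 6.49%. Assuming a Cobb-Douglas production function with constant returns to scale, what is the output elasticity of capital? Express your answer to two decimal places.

The output elasticity of capital is 0.48.

gY = gA + α·gK + (1−α)·gL, so gY − gA − gL = α(gK − gL).
6.49 + 0.96 − 4.65 = α × (10.48 − 4.65).
2.8 = 5.83 α, so α = 0.4803.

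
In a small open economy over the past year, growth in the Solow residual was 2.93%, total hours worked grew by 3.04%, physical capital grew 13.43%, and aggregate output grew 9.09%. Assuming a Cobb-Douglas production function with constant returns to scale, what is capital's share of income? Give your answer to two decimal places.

gY = gA + α·gK + (1−α)·gL, so gY − gA − gL = α(gK − gL).
9.09 − 2.93 − 3.04 = α × (13.43 − 3.04).
3.12 = 10.39 α, so α = 0.3003.

α = 0.30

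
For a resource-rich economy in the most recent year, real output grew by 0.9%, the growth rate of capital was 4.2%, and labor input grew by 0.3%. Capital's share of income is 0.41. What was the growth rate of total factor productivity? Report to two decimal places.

Labor's share = 1 − 0.41 = 0.59.
Capital: 0.41 × 4.2 = 1.722 pp.
Labor input: 0.59 × 0.3 = 0.177 pp.
TFP growth = 0.9 − 1.899 = -0.999%.

-1.00%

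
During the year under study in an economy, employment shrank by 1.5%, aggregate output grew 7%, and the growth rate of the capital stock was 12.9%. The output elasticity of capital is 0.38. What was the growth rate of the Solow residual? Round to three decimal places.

Labor's share = 1 − 0.38 = 0.62.
The capital stock: 0.38 × 12.9 = 4.902 pp.
Employment: 0.62 × (-1.5) = -0.93 pp.
TFP growth = 7 − 3.972 = 3.028%.

3.028%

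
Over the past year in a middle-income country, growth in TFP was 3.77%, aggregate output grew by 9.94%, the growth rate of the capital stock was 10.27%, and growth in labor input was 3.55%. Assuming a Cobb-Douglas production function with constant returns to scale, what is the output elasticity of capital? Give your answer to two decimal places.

α = 0.39

gY = gA + α·gK + (1−α)·gL, so gY − gA − gL = α(gK − gL).
9.94 − 3.77 − 3.55 = α × (10.27 − 3.55).
2.62 = 6.72 α, so α = 0.3899.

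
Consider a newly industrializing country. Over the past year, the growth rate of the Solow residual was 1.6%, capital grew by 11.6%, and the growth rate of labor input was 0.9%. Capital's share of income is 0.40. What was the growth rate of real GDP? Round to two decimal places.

Labor's share = 1 − 0.4 = 0.6.
Capital: 0.4 × 11.6 = 4.64 pp.
Labor input: 0.6 × 0.9 = 0.54 pp.
Output growth = 1.6 + 5.18 = 6.78%.

6.78%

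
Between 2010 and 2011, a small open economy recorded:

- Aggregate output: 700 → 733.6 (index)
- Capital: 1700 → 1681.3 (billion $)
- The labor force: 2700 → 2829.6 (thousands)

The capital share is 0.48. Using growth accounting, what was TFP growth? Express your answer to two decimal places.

2.83%

Aggregate output growth = (733.6 − 700) / 700 = 4.8%.
Capital growth = (1681.3 − 1700) / 1700 = -1.1%.
The labor force growth = (2829.6 − 2700) / 2700 = 4.8%.
Labor's share = 1 − 0.48 = 0.52.
Capital: 0.48 × (-1.1) = -0.528 pp.
The labor force: 0.52 × 4.8 = 2.496 pp.
TFP growth = 4.8 − 1.968 = 2.832%.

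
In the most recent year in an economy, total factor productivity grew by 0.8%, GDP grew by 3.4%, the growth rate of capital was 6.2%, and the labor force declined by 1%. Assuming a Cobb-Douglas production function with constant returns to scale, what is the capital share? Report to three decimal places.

gY = gA + α·gK + (1−α)·gL, so gY − gA − gL = α(gK − gL).
3.4 − 0.8 + 1 = α × (6.2 − (-1)).
3.6 = 7.2 α, so α = 0.5.

The capital share is 0.500.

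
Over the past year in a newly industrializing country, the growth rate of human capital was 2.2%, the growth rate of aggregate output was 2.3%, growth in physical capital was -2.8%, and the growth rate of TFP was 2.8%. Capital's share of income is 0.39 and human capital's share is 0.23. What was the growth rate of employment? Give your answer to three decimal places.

Employment growth was 0.226%.

Labor's share = 1 − 0.39 − 0.23 = 0.38.
gY = gA + 0.39×(-2.8) + 0.23×2.2 + 0.38×g.
0.38×g = 2.3 − 2.8 + 0.586 = 0.086.
g = 0.086 / 0.38 = 0.22632%.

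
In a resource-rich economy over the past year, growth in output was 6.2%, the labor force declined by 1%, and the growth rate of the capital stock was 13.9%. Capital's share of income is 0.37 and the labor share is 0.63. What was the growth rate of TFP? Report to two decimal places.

Labor's share = 1 − 0.37 = 0.63.
The capital stock: 0.37 × 13.9 = 5.143 pp.
The labor force: 0.63 × (-1) = -0.63 pp.
TFP growth = 6.2 − 4.513 = 1.687%.

TFP growth was 1.69%.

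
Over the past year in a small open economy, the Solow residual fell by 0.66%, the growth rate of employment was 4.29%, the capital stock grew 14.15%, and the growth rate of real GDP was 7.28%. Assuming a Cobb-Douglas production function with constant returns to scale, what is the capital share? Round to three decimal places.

gY = gA + α·gK + (1−α)·gL, so gY − gA − gL = α(gK − gL).
7.28 + 0.66 − 4.29 = α × (14.15 − 4.29).
3.65 = 9.86 α, so α = 0.37018.

The capital share is 0.370.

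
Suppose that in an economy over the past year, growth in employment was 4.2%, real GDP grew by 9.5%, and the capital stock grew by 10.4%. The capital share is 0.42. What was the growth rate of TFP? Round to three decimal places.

2.696%

Labor's share = 1 − 0.42 = 0.58.
The capital stock: 0.42 × 10.4 = 4.368 pp.
Employment: 0.58 × 4.2 = 2.436 pp.
TFP growth = 9.5 − 6.804 = 2.696%.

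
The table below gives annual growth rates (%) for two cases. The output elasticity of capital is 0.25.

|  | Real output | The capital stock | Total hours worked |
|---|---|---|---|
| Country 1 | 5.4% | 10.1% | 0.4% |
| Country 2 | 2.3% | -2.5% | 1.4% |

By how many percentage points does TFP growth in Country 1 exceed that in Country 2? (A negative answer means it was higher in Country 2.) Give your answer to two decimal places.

0.70 percentage points

Labor's share = 1 − 0.25 = 0.75.
Country 1: TFP = 5.4 − 2.525 − 0.3 = 2.575%.
Country 2: TFP = 2.3 + 0.625 − 1.05 = 1.875%.
Difference = 2.575 − (1.875) = 0.7 pp.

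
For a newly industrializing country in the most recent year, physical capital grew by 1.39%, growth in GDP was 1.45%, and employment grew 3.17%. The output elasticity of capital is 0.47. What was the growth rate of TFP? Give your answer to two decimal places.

Labor's share = 1 − 0.47 = 0.53.
Physical capital: 0.47 × 1.39 = 0.6533 pp.
Employment: 0.53 × 3.17 = 1.6801 pp.
TFP growth = 1.45 − 2.3334 = -0.8834%.

-0.88%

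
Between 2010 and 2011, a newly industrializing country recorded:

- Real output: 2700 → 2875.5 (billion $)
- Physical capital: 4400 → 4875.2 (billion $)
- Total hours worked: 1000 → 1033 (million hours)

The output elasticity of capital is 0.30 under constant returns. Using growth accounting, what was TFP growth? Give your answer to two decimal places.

Real output growth = (2875.5 − 2700) / 2700 = 6.5%.
Physical capital growth = (4875.2 − 4400) / 4400 = 10.8%.
Total hours worked growth = (1033 − 1000) / 1000 = 3.3%.
Labor's share = 1 − 0.3 = 0.7.
Physical capital: 0.3 × 10.8 = 3.24 pp.
Total hours worked: 0.7 × 3.3 = 2.31 pp.
TFP growth = 6.5 − 5.55 = 0.95%.

0.95%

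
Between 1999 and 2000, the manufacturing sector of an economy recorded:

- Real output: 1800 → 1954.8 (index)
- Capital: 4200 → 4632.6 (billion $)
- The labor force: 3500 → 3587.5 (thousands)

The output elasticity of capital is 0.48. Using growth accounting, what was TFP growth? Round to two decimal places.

2.36%

Real output growth = (1954.8 − 1800) / 1800 = 8.6%.
Capital growth = (4632.6 − 4200) / 4200 = 10.3%.
The labor force growth = (3587.5 − 3500) / 3500 = 2.5%.
Labor's share = 1 − 0.48 = 0.52.
Capital: 0.48 × 10.3 = 4.944 pp.
The labor force: 0.52 × 2.5 = 1.3 pp.
TFP growth = 8.6 − 6.244 = 2.356%.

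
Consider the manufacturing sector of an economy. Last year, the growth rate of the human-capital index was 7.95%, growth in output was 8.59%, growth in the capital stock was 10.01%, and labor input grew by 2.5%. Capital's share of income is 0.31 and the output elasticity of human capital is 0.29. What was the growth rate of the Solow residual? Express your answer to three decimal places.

Labor's share = 1 − 0.31 − 0.29 = 0.4.
The capital stock: 0.31 × 10.01 = 3.1031 pp.
The human-capital index: 0.29 × 7.95 = 2.3055 pp.
Labor input: 0.4 × 2.5 = 1 pp.
TFP growth = 8.59 − 6.4086 = 2.1814%.

2.181%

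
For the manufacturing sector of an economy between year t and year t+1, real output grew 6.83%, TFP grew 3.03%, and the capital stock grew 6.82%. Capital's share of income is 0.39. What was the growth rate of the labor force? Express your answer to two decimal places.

1.87%

Labor's share = 1 − 0.39 = 0.61.
gY = gA + 0.39×6.82 + 0.61×g.
0.61×g = 6.83 − 3.03 − 2.6598 = 1.1402.
g = 1.1402 / 0.61 = 1.8692%.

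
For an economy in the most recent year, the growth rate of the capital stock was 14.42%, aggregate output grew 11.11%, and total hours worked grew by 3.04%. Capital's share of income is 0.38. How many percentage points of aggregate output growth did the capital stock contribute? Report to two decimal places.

Contribution = share × growth = 0.38 × 14.42 = 5.4796 pp.

5.48 pp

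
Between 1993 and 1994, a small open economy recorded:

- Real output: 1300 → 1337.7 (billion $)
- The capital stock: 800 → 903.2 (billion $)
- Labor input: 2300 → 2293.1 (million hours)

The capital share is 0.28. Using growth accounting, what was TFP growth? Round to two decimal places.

Real output growth = (1337.7 − 1300) / 1300 = 2.9%.
The capital stock growth = (903.2 − 800) / 800 = 12.9%.
Labor input growth = (2293.1 − 2300) / 2300 = -0.3%.
Labor's share = 1 − 0.28 = 0.72.
The capital stock: 0.28 × 12.9 = 3.612 pp.
Labor input: 0.72 × (-0.3) = -0.216 pp.
TFP growth = 2.9 − 3.396 = -0.496%.

-0.50%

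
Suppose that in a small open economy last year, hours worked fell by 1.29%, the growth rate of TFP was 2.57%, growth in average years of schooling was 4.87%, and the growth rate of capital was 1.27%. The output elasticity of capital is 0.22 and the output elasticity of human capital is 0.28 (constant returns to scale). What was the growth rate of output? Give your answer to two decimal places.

3.57%

Labor's share = 1 − 0.22 − 0.28 = 0.5.
Capital: 0.22 × 1.27 = 0.2794 pp.
Average years of schooling: 0.28 × 4.87 = 1.3636 pp.
Hours worked: 0.5 × (-1.29) = -0.645 pp.
Output growth = 2.57 + 0.998 = 3.568%.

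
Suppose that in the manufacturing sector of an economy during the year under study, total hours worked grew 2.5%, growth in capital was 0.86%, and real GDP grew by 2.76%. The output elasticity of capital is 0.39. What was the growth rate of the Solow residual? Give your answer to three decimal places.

Labor's share = 1 − 0.39 = 0.61.
Capital: 0.39 × 0.86 = 0.3354 pp.
Total hours worked: 0.61 × 2.5 = 1.525 pp.
TFP growth = 2.76 − 1.8604 = 0.8996%.

The Solow residual grew 0.900%.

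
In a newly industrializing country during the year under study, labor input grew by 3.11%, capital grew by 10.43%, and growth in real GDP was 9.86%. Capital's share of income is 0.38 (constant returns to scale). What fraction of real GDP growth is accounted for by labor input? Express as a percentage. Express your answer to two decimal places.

Labor input accounted for 19.56% of growth.

Labor's share = 1 − 0.38 = 0.62.
Labor input contributed 0.62 × 3.11 = 1.9282 pp.
Share of growth = 1.9282 / 9.86 × 100 = 19.5558%.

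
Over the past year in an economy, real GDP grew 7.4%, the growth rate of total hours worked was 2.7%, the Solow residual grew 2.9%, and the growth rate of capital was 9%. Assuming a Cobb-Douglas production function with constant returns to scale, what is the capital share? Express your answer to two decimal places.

α = 0.29

gY = gA + α·gK + (1−α)·gL, so gY − gA − gL = α(gK − gL).
7.4 − 2.9 − 2.7 = α × (9 − 2.7).
1.8 = 6.3 α, so α = 0.2857.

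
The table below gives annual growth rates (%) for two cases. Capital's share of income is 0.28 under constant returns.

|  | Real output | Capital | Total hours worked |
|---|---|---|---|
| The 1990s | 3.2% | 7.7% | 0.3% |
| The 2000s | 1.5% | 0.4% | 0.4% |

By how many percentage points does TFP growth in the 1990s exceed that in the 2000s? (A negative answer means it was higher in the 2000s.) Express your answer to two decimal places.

Labor's share = 1 − 0.28 = 0.72.
The 1990s: TFP = 3.2 − 2.156 − 0.216 = 0.828%.
The 2000s: TFP = 1.5 − 0.112 − 0.288 = 1.1%.
Difference = 0.828 − (1.1) = -0.272 pp.

-0.27 percentage points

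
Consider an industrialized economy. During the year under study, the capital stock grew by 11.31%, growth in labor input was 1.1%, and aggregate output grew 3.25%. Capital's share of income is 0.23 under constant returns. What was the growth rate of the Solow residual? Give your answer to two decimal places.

Labor's share = 1 − 0.23 = 0.77.
The capital stock: 0.23 × 11.31 = 2.6013 pp.
Labor input: 0.77 × 1.1 = 0.847 pp.
TFP growth = 3.25 − 3.4483 = -0.1983%.

-0.20%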